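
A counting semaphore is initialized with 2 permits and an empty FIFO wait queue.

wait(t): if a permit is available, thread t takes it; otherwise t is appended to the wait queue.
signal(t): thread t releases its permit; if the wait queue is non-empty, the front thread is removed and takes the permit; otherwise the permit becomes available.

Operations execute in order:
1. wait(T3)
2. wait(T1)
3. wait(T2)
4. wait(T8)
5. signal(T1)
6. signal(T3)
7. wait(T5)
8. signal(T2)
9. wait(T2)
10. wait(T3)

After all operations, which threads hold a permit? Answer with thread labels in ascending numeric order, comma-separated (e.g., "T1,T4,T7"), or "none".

Answer: T5,T8

Derivation:
Step 1: wait(T3) -> count=1 queue=[] holders={T3}
Step 2: wait(T1) -> count=0 queue=[] holders={T1,T3}
Step 3: wait(T2) -> count=0 queue=[T2] holders={T1,T3}
Step 4: wait(T8) -> count=0 queue=[T2,T8] holders={T1,T3}
Step 5: signal(T1) -> count=0 queue=[T8] holders={T2,T3}
Step 6: signal(T3) -> count=0 queue=[] holders={T2,T8}
Step 7: wait(T5) -> count=0 queue=[T5] holders={T2,T8}
Step 8: signal(T2) -> count=0 queue=[] holders={T5,T8}
Step 9: wait(T2) -> count=0 queue=[T2] holders={T5,T8}
Step 10: wait(T3) -> count=0 queue=[T2,T3] holders={T5,T8}
Final holders: T5,T8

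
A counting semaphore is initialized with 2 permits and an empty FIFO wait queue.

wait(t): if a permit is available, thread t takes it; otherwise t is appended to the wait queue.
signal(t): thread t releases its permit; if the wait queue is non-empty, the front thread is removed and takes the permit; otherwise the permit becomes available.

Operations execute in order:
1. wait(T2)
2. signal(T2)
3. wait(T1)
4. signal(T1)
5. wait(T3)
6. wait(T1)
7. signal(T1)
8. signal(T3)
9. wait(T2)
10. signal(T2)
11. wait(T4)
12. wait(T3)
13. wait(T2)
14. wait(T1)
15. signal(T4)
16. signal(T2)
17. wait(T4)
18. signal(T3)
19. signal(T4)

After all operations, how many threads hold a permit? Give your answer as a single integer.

Step 1: wait(T2) -> count=1 queue=[] holders={T2}
Step 2: signal(T2) -> count=2 queue=[] holders={none}
Step 3: wait(T1) -> count=1 queue=[] holders={T1}
Step 4: signal(T1) -> count=2 queue=[] holders={none}
Step 5: wait(T3) -> count=1 queue=[] holders={T3}
Step 6: wait(T1) -> count=0 queue=[] holders={T1,T3}
Step 7: signal(T1) -> count=1 queue=[] holders={T3}
Step 8: signal(T3) -> count=2 queue=[] holders={none}
Step 9: wait(T2) -> count=1 queue=[] holders={T2}
Step 10: signal(T2) -> count=2 queue=[] holders={none}
Step 11: wait(T4) -> count=1 queue=[] holders={T4}
Step 12: wait(T3) -> count=0 queue=[] holders={T3,T4}
Step 13: wait(T2) -> count=0 queue=[T2] holders={T3,T4}
Step 14: wait(T1) -> count=0 queue=[T2,T1] holders={T3,T4}
Step 15: signal(T4) -> count=0 queue=[T1] holders={T2,T3}
Step 16: signal(T2) -> count=0 queue=[] holders={T1,T3}
Step 17: wait(T4) -> count=0 queue=[T4] holders={T1,T3}
Step 18: signal(T3) -> count=0 queue=[] holders={T1,T4}
Step 19: signal(T4) -> count=1 queue=[] holders={T1}
Final holders: {T1} -> 1 thread(s)

Answer: 1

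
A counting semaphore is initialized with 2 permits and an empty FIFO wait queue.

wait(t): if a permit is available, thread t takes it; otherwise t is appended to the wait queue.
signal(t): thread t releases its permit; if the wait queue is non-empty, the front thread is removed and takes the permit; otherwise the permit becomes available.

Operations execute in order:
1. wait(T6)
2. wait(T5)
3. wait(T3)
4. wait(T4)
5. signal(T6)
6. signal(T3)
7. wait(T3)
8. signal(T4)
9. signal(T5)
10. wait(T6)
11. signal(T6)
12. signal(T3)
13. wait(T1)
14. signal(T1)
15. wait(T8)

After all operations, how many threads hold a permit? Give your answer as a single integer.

Answer: 1

Derivation:
Step 1: wait(T6) -> count=1 queue=[] holders={T6}
Step 2: wait(T5) -> count=0 queue=[] holders={T5,T6}
Step 3: wait(T3) -> count=0 queue=[T3] holders={T5,T6}
Step 4: wait(T4) -> count=0 queue=[T3,T4] holders={T5,T6}
Step 5: signal(T6) -> count=0 queue=[T4] holders={T3,T5}
Step 6: signal(T3) -> count=0 queue=[] holders={T4,T5}
Step 7: wait(T3) -> count=0 queue=[T3] holders={T4,T5}
Step 8: signal(T4) -> count=0 queue=[] holders={T3,T5}
Step 9: signal(T5) -> count=1 queue=[] holders={T3}
Step 10: wait(T6) -> count=0 queue=[] holders={T3,T6}
Step 11: signal(T6) -> count=1 queue=[] holders={T3}
Step 12: signal(T3) -> count=2 queue=[] holders={none}
Step 13: wait(T1) -> count=1 queue=[] holders={T1}
Step 14: signal(T1) -> count=2 queue=[] holders={none}
Step 15: wait(T8) -> count=1 queue=[] holders={T8}
Final holders: {T8} -> 1 thread(s)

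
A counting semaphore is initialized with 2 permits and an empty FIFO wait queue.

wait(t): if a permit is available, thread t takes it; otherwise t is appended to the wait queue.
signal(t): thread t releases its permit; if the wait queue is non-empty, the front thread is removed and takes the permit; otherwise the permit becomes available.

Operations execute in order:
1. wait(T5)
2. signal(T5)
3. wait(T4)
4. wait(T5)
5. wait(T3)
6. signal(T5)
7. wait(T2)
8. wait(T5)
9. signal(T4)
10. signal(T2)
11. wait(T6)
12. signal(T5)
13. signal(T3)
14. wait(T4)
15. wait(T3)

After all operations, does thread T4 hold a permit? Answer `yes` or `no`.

Answer: yes

Derivation:
Step 1: wait(T5) -> count=1 queue=[] holders={T5}
Step 2: signal(T5) -> count=2 queue=[] holders={none}
Step 3: wait(T4) -> count=1 queue=[] holders={T4}
Step 4: wait(T5) -> count=0 queue=[] holders={T4,T5}
Step 5: wait(T3) -> count=0 queue=[T3] holders={T4,T5}
Step 6: signal(T5) -> count=0 queue=[] holders={T3,T4}
Step 7: wait(T2) -> count=0 queue=[T2] holders={T3,T4}
Step 8: wait(T5) -> count=0 queue=[T2,T5] holders={T3,T4}
Step 9: signal(T4) -> count=0 queue=[T5] holders={T2,T3}
Step 10: signal(T2) -> count=0 queue=[] holders={T3,T5}
Step 11: wait(T6) -> count=0 queue=[T6] holders={T3,T5}
Step 12: signal(T5) -> count=0 queue=[] holders={T3,T6}
Step 13: signal(T3) -> count=1 queue=[] holders={T6}
Step 14: wait(T4) -> count=0 queue=[] holders={T4,T6}
Step 15: wait(T3) -> count=0 queue=[T3] holders={T4,T6}
Final holders: {T4,T6} -> T4 in holders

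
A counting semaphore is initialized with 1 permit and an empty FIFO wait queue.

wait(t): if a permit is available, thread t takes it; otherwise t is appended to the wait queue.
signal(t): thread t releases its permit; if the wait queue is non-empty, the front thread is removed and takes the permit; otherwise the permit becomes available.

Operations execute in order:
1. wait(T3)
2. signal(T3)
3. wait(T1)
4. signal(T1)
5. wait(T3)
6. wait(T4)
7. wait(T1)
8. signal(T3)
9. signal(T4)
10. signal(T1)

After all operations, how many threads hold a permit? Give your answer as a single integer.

Answer: 0

Derivation:
Step 1: wait(T3) -> count=0 queue=[] holders={T3}
Step 2: signal(T3) -> count=1 queue=[] holders={none}
Step 3: wait(T1) -> count=0 queue=[] holders={T1}
Step 4: signal(T1) -> count=1 queue=[] holders={none}
Step 5: wait(T3) -> count=0 queue=[] holders={T3}
Step 6: wait(T4) -> count=0 queue=[T4] holders={T3}
Step 7: wait(T1) -> count=0 queue=[T4,T1] holders={T3}
Step 8: signal(T3) -> count=0 queue=[T1] holders={T4}
Step 9: signal(T4) -> count=0 queue=[] holders={T1}
Step 10: signal(T1) -> count=1 queue=[] holders={none}
Final holders: {none} -> 0 thread(s)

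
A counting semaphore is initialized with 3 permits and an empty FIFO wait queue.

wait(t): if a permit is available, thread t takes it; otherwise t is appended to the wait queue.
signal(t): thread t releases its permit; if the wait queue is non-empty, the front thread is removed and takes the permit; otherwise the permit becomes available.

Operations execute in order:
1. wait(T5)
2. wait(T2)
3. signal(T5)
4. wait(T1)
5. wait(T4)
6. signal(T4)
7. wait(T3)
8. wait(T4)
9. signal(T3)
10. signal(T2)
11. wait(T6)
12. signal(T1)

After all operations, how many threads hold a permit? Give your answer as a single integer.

Answer: 2

Derivation:
Step 1: wait(T5) -> count=2 queue=[] holders={T5}
Step 2: wait(T2) -> count=1 queue=[] holders={T2,T5}
Step 3: signal(T5) -> count=2 queue=[] holders={T2}
Step 4: wait(T1) -> count=1 queue=[] holders={T1,T2}
Step 5: wait(T4) -> count=0 queue=[] holders={T1,T2,T4}
Step 6: signal(T4) -> count=1 queue=[] holders={T1,T2}
Step 7: wait(T3) -> count=0 queue=[] holders={T1,T2,T3}
Step 8: wait(T4) -> count=0 queue=[T4] holders={T1,T2,T3}
Step 9: signal(T3) -> count=0 queue=[] holders={T1,T2,T4}
Step 10: signal(T2) -> count=1 queue=[] holders={T1,T4}
Step 11: wait(T6) -> count=0 queue=[] holders={T1,T4,T6}
Step 12: signal(T1) -> count=1 queue=[] holders={T4,T6}
Final holders: {T4,T6} -> 2 thread(s)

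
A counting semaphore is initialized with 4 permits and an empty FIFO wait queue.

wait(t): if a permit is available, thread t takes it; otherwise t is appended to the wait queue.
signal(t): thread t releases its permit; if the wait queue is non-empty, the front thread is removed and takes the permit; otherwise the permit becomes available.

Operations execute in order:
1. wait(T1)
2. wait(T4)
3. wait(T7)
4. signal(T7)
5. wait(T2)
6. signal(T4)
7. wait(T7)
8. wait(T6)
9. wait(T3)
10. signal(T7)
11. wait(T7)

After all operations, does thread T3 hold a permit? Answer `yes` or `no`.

Answer: yes

Derivation:
Step 1: wait(T1) -> count=3 queue=[] holders={T1}
Step 2: wait(T4) -> count=2 queue=[] holders={T1,T4}
Step 3: wait(T7) -> count=1 queue=[] holders={T1,T4,T7}
Step 4: signal(T7) -> count=2 queue=[] holders={T1,T4}
Step 5: wait(T2) -> count=1 queue=[] holders={T1,T2,T4}
Step 6: signal(T4) -> count=2 queue=[] holders={T1,T2}
Step 7: wait(T7) -> count=1 queue=[] holders={T1,T2,T7}
Step 8: wait(T6) -> count=0 queue=[] holders={T1,T2,T6,T7}
Step 9: wait(T3) -> count=0 queue=[T3] holders={T1,T2,T6,T7}
Step 10: signal(T7) -> count=0 queue=[] holders={T1,T2,T3,T6}
Step 11: wait(T7) -> count=0 queue=[T7] holders={T1,T2,T3,T6}
Final holders: {T1,T2,T3,T6} -> T3 in holders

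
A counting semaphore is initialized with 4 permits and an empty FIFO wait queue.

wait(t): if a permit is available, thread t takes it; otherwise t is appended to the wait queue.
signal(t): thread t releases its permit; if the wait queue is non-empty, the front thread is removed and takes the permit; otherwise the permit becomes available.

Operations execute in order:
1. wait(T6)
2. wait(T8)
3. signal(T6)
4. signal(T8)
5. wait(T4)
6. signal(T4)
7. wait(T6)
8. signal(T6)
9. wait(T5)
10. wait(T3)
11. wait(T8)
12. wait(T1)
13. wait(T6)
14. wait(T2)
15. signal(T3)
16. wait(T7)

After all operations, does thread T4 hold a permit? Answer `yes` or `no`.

Step 1: wait(T6) -> count=3 queue=[] holders={T6}
Step 2: wait(T8) -> count=2 queue=[] holders={T6,T8}
Step 3: signal(T6) -> count=3 queue=[] holders={T8}
Step 4: signal(T8) -> count=4 queue=[] holders={none}
Step 5: wait(T4) -> count=3 queue=[] holders={T4}
Step 6: signal(T4) -> count=4 queue=[] holders={none}
Step 7: wait(T6) -> count=3 queue=[] holders={T6}
Step 8: signal(T6) -> count=4 queue=[] holders={none}
Step 9: wait(T5) -> count=3 queue=[] holders={T5}
Step 10: wait(T3) -> count=2 queue=[] holders={T3,T5}
Step 11: wait(T8) -> count=1 queue=[] holders={T3,T5,T8}
Step 12: wait(T1) -> count=0 queue=[] holders={T1,T3,T5,T8}
Step 13: wait(T6) -> count=0 queue=[T6] holders={T1,T3,T5,T8}
Step 14: wait(T2) -> count=0 queue=[T6,T2] holders={T1,T3,T5,T8}
Step 15: signal(T3) -> count=0 queue=[T2] holders={T1,T5,T6,T8}
Step 16: wait(T7) -> count=0 queue=[T2,T7] holders={T1,T5,T6,T8}
Final holders: {T1,T5,T6,T8} -> T4 not in holders

Answer: no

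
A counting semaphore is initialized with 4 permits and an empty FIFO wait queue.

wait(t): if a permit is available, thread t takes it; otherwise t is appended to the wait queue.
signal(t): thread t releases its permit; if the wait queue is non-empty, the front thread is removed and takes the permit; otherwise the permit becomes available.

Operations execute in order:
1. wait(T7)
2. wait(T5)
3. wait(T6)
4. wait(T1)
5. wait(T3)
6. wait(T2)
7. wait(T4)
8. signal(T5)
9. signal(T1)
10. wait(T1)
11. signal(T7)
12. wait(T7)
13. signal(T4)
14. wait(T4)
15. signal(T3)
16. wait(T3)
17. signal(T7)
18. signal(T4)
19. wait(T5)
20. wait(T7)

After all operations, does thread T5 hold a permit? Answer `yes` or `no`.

Step 1: wait(T7) -> count=3 queue=[] holders={T7}
Step 2: wait(T5) -> count=2 queue=[] holders={T5,T7}
Step 3: wait(T6) -> count=1 queue=[] holders={T5,T6,T7}
Step 4: wait(T1) -> count=0 queue=[] holders={T1,T5,T6,T7}
Step 5: wait(T3) -> count=0 queue=[T3] holders={T1,T5,T6,T7}
Step 6: wait(T2) -> count=0 queue=[T3,T2] holders={T1,T5,T6,T7}
Step 7: wait(T4) -> count=0 queue=[T3,T2,T4] holders={T1,T5,T6,T7}
Step 8: signal(T5) -> count=0 queue=[T2,T4] holders={T1,T3,T6,T7}
Step 9: signal(T1) -> count=0 queue=[T4] holders={T2,T3,T6,T7}
Step 10: wait(T1) -> count=0 queue=[T4,T1] holders={T2,T3,T6,T7}
Step 11: signal(T7) -> count=0 queue=[T1] holders={T2,T3,T4,T6}
Step 12: wait(T7) -> count=0 queue=[T1,T7] holders={T2,T3,T4,T6}
Step 13: signal(T4) -> count=0 queue=[T7] holders={T1,T2,T3,T6}
Step 14: wait(T4) -> count=0 queue=[T7,T4] holders={T1,T2,T3,T6}
Step 15: signal(T3) -> count=0 queue=[T4] holders={T1,T2,T6,T7}
Step 16: wait(T3) -> count=0 queue=[T4,T3] holders={T1,T2,T6,T7}
Step 17: signal(T7) -> count=0 queue=[T3] holders={T1,T2,T4,T6}
Step 18: signal(T4) -> count=0 queue=[] holders={T1,T2,T3,T6}
Step 19: wait(T5) -> count=0 queue=[T5] holders={T1,T2,T3,T6}
Step 20: wait(T7) -> count=0 queue=[T5,T7] holders={T1,T2,T3,T6}
Final holders: {T1,T2,T3,T6} -> T5 not in holders

Answer: no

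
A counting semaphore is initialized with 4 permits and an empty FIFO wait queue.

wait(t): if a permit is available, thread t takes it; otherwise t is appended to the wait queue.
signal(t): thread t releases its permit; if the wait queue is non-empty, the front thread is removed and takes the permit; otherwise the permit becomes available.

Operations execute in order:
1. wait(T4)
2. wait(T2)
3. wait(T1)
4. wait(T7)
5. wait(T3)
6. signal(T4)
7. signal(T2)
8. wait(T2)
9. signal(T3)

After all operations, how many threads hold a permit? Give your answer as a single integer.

Step 1: wait(T4) -> count=3 queue=[] holders={T4}
Step 2: wait(T2) -> count=2 queue=[] holders={T2,T4}
Step 3: wait(T1) -> count=1 queue=[] holders={T1,T2,T4}
Step 4: wait(T7) -> count=0 queue=[] holders={T1,T2,T4,T7}
Step 5: wait(T3) -> count=0 queue=[T3] holders={T1,T2,T4,T7}
Step 6: signal(T4) -> count=0 queue=[] holders={T1,T2,T3,T7}
Step 7: signal(T2) -> count=1 queue=[] holders={T1,T3,T7}
Step 8: wait(T2) -> count=0 queue=[] holders={T1,T2,T3,T7}
Step 9: signal(T3) -> count=1 queue=[] holders={T1,T2,T7}
Final holders: {T1,T2,T7} -> 3 thread(s)

Answer: 3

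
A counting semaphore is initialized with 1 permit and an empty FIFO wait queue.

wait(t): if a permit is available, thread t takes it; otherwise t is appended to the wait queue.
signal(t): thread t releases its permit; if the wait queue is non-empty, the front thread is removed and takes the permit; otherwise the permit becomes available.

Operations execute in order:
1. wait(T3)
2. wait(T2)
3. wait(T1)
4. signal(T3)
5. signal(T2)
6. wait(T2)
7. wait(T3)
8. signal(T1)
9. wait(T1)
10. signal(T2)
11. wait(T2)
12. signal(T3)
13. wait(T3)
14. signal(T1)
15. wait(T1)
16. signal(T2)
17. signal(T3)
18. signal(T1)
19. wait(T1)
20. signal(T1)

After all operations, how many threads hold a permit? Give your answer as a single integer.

Answer: 0

Derivation:
Step 1: wait(T3) -> count=0 queue=[] holders={T3}
Step 2: wait(T2) -> count=0 queue=[T2] holders={T3}
Step 3: wait(T1) -> count=0 queue=[T2,T1] holders={T3}
Step 4: signal(T3) -> count=0 queue=[T1] holders={T2}
Step 5: signal(T2) -> count=0 queue=[] holders={T1}
Step 6: wait(T2) -> count=0 queue=[T2] holders={T1}
Step 7: wait(T3) -> count=0 queue=[T2,T3] holders={T1}
Step 8: signal(T1) -> count=0 queue=[T3] holders={T2}
Step 9: wait(T1) -> count=0 queue=[T3,T1] holders={T2}
Step 10: signal(T2) -> count=0 queue=[T1] holders={T3}
Step 11: wait(T2) -> count=0 queue=[T1,T2] holders={T3}
Step 12: signal(T3) -> count=0 queue=[T2] holders={T1}
Step 13: wait(T3) -> count=0 queue=[T2,T3] holders={T1}
Step 14: signal(T1) -> count=0 queue=[T3] holders={T2}
Step 15: wait(T1) -> count=0 queue=[T3,T1] holders={T2}
Step 16: signal(T2) -> count=0 queue=[T1] holders={T3}
Step 17: signal(T3) -> count=0 queue=[] holders={T1}
Step 18: signal(T1) -> count=1 queue=[] holders={none}
Step 19: wait(T1) -> count=0 queue=[] holders={T1}
Step 20: signal(T1) -> count=1 queue=[] holders={none}
Final holders: {none} -> 0 thread(s)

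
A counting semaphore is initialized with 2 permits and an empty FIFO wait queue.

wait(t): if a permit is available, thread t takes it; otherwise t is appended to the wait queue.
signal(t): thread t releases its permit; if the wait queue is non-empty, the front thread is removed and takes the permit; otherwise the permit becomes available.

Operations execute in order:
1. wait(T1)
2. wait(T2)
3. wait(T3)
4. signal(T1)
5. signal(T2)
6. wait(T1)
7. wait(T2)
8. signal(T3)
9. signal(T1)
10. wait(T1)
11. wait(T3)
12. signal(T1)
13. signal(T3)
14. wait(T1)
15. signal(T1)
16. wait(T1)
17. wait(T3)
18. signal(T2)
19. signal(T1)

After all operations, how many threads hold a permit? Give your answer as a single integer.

Step 1: wait(T1) -> count=1 queue=[] holders={T1}
Step 2: wait(T2) -> count=0 queue=[] holders={T1,T2}
Step 3: wait(T3) -> count=0 queue=[T3] holders={T1,T2}
Step 4: signal(T1) -> count=0 queue=[] holders={T2,T3}
Step 5: signal(T2) -> count=1 queue=[] holders={T3}
Step 6: wait(T1) -> count=0 queue=[] holders={T1,T3}
Step 7: wait(T2) -> count=0 queue=[T2] holders={T1,T3}
Step 8: signal(T3) -> count=0 queue=[] holders={T1,T2}
Step 9: signal(T1) -> count=1 queue=[] holders={T2}
Step 10: wait(T1) -> count=0 queue=[] holders={T1,T2}
Step 11: wait(T3) -> count=0 queue=[T3] holders={T1,T2}
Step 12: signal(T1) -> count=0 queue=[] holders={T2,T3}
Step 13: signal(T3) -> count=1 queue=[] holders={T2}
Step 14: wait(T1) -> count=0 queue=[] holders={T1,T2}
Step 15: signal(T1) -> count=1 queue=[] holders={T2}
Step 16: wait(T1) -> count=0 queue=[] holders={T1,T2}
Step 17: wait(T3) -> count=0 queue=[T3] holders={T1,T2}
Step 18: signal(T2) -> count=0 queue=[] holders={T1,T3}
Step 19: signal(T1) -> count=1 queue=[] holders={T3}
Final holders: {T3} -> 1 thread(s)

Answer: 1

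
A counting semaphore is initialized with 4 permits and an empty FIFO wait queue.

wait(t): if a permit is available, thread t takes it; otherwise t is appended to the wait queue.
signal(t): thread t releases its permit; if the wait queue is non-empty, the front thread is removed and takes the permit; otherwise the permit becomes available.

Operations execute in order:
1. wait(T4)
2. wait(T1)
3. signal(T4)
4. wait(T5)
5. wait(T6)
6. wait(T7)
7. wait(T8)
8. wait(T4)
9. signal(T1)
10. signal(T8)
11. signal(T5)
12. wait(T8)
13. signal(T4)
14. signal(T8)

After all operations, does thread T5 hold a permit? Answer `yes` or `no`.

Step 1: wait(T4) -> count=3 queue=[] holders={T4}
Step 2: wait(T1) -> count=2 queue=[] holders={T1,T4}
Step 3: signal(T4) -> count=3 queue=[] holders={T1}
Step 4: wait(T5) -> count=2 queue=[] holders={T1,T5}
Step 5: wait(T6) -> count=1 queue=[] holders={T1,T5,T6}
Step 6: wait(T7) -> count=0 queue=[] holders={T1,T5,T6,T7}
Step 7: wait(T8) -> count=0 queue=[T8] holders={T1,T5,T6,T7}
Step 8: wait(T4) -> count=0 queue=[T8,T4] holders={T1,T5,T6,T7}
Step 9: signal(T1) -> count=0 queue=[T4] holders={T5,T6,T7,T8}
Step 10: signal(T8) -> count=0 queue=[] holders={T4,T5,T6,T7}
Step 11: signal(T5) -> count=1 queue=[] holders={T4,T6,T7}
Step 12: wait(T8) -> count=0 queue=[] holders={T4,T6,T7,T8}
Step 13: signal(T4) -> count=1 queue=[] holders={T6,T7,T8}
Step 14: signal(T8) -> count=2 queue=[] holders={T6,T7}
Final holders: {T6,T7} -> T5 not in holders

Answer: no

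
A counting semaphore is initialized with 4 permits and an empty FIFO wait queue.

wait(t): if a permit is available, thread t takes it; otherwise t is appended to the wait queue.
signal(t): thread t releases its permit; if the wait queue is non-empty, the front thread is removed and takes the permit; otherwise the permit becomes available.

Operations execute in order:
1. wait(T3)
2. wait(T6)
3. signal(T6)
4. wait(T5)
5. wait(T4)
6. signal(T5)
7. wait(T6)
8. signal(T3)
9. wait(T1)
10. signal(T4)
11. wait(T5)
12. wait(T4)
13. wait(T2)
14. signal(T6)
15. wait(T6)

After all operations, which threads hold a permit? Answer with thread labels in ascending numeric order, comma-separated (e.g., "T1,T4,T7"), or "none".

Step 1: wait(T3) -> count=3 queue=[] holders={T3}
Step 2: wait(T6) -> count=2 queue=[] holders={T3,T6}
Step 3: signal(T6) -> count=3 queue=[] holders={T3}
Step 4: wait(T5) -> count=2 queue=[] holders={T3,T5}
Step 5: wait(T4) -> count=1 queue=[] holders={T3,T4,T5}
Step 6: signal(T5) -> count=2 queue=[] holders={T3,T4}
Step 7: wait(T6) -> count=1 queue=[] holders={T3,T4,T6}
Step 8: signal(T3) -> count=2 queue=[] holders={T4,T6}
Step 9: wait(T1) -> count=1 queue=[] holders={T1,T4,T6}
Step 10: signal(T4) -> count=2 queue=[] holders={T1,T6}
Step 11: wait(T5) -> count=1 queue=[] holders={T1,T5,T6}
Step 12: wait(T4) -> count=0 queue=[] holders={T1,T4,T5,T6}
Step 13: wait(T2) -> count=0 queue=[T2] holders={T1,T4,T5,T6}
Step 14: signal(T6) -> count=0 queue=[] holders={T1,T2,T4,T5}
Step 15: wait(T6) -> count=0 queue=[T6] holders={T1,T2,T4,T5}
Final holders: T1,T2,T4,T5

Answer: T1,T2,T4,T5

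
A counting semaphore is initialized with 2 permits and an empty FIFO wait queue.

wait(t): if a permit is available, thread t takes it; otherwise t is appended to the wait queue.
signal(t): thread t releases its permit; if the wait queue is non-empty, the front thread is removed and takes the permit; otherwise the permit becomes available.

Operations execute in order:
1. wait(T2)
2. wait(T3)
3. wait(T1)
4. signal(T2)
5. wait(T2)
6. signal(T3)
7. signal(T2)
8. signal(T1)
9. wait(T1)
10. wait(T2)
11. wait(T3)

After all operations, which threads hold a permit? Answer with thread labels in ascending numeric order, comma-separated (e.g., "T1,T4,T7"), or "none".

Answer: T1,T2

Derivation:
Step 1: wait(T2) -> count=1 queue=[] holders={T2}
Step 2: wait(T3) -> count=0 queue=[] holders={T2,T3}
Step 3: wait(T1) -> count=0 queue=[T1] holders={T2,T3}
Step 4: signal(T2) -> count=0 queue=[] holders={T1,T3}
Step 5: wait(T2) -> count=0 queue=[T2] holders={T1,T3}
Step 6: signal(T3) -> count=0 queue=[] holders={T1,T2}
Step 7: signal(T2) -> count=1 queue=[] holders={T1}
Step 8: signal(T1) -> count=2 queue=[] holders={none}
Step 9: wait(T1) -> count=1 queue=[] holders={T1}
Step 10: wait(T2) -> count=0 queue=[] holders={T1,T2}
Step 11: wait(T3) -> count=0 queue=[T3] holders={T1,T2}
Final holders: T1,T2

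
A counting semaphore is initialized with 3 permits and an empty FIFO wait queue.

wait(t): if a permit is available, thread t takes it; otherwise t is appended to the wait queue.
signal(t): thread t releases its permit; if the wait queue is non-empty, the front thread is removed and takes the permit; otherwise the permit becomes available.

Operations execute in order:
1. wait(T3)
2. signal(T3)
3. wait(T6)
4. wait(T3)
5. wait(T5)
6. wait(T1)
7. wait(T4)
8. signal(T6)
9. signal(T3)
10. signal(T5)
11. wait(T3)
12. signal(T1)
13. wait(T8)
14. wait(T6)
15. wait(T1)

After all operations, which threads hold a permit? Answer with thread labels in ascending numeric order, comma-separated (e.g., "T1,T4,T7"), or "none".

Answer: T3,T4,T8

Derivation:
Step 1: wait(T3) -> count=2 queue=[] holders={T3}
Step 2: signal(T3) -> count=3 queue=[] holders={none}
Step 3: wait(T6) -> count=2 queue=[] holders={T6}
Step 4: wait(T3) -> count=1 queue=[] holders={T3,T6}
Step 5: wait(T5) -> count=0 queue=[] holders={T3,T5,T6}
Step 6: wait(T1) -> count=0 queue=[T1] holders={T3,T5,T6}
Step 7: wait(T4) -> count=0 queue=[T1,T4] holders={T3,T5,T6}
Step 8: signal(T6) -> count=0 queue=[T4] holders={T1,T3,T5}
Step 9: signal(T3) -> count=0 queue=[] holders={T1,T4,T5}
Step 10: signal(T5) -> count=1 queue=[] holders={T1,T4}
Step 11: wait(T3) -> count=0 queue=[] holders={T1,T3,T4}
Step 12: signal(T1) -> count=1 queue=[] holders={T3,T4}
Step 13: wait(T8) -> count=0 queue=[] holders={T3,T4,T8}
Step 14: wait(T6) -> count=0 queue=[T6] holders={T3,T4,T8}
Step 15: wait(T1) -> count=0 queue=[T6,T1] holders={T3,T4,T8}
Final holders: T3,T4,T8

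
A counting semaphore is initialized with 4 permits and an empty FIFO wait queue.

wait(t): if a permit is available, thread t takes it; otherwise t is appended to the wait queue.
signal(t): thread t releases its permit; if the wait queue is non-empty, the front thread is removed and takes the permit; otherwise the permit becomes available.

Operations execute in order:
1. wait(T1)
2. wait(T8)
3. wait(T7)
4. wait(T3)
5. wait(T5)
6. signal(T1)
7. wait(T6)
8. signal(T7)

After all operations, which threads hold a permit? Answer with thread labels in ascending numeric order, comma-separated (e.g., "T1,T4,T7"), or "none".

Step 1: wait(T1) -> count=3 queue=[] holders={T1}
Step 2: wait(T8) -> count=2 queue=[] holders={T1,T8}
Step 3: wait(T7) -> count=1 queue=[] holders={T1,T7,T8}
Step 4: wait(T3) -> count=0 queue=[] holders={T1,T3,T7,T8}
Step 5: wait(T5) -> count=0 queue=[T5] holders={T1,T3,T7,T8}
Step 6: signal(T1) -> count=0 queue=[] holders={T3,T5,T7,T8}
Step 7: wait(T6) -> count=0 queue=[T6] holders={T3,T5,T7,T8}
Step 8: signal(T7) -> count=0 queue=[] holders={T3,T5,T6,T8}
Final holders: T3,T5,T6,T8

Answer: T3,T5,T6,T8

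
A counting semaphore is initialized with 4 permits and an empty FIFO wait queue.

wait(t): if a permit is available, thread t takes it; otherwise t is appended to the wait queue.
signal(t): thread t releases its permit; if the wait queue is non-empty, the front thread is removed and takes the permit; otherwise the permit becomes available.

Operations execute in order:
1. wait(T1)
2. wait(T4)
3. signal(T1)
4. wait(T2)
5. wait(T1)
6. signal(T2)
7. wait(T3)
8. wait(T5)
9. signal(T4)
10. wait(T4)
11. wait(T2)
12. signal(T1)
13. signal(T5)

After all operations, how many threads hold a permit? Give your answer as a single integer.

Step 1: wait(T1) -> count=3 queue=[] holders={T1}
Step 2: wait(T4) -> count=2 queue=[] holders={T1,T4}
Step 3: signal(T1) -> count=3 queue=[] holders={T4}
Step 4: wait(T2) -> count=2 queue=[] holders={T2,T4}
Step 5: wait(T1) -> count=1 queue=[] holders={T1,T2,T4}
Step 6: signal(T2) -> count=2 queue=[] holders={T1,T4}
Step 7: wait(T3) -> count=1 queue=[] holders={T1,T3,T4}
Step 8: wait(T5) -> count=0 queue=[] holders={T1,T3,T4,T5}
Step 9: signal(T4) -> count=1 queue=[] holders={T1,T3,T5}
Step 10: wait(T4) -> count=0 queue=[] holders={T1,T3,T4,T5}
Step 11: wait(T2) -> count=0 queue=[T2] holders={T1,T3,T4,T5}
Step 12: signal(T1) -> count=0 queue=[] holders={T2,T3,T4,T5}
Step 13: signal(T5) -> count=1 queue=[] holders={T2,T3,T4}
Final holders: {T2,T3,T4} -> 3 thread(s)

Answer: 3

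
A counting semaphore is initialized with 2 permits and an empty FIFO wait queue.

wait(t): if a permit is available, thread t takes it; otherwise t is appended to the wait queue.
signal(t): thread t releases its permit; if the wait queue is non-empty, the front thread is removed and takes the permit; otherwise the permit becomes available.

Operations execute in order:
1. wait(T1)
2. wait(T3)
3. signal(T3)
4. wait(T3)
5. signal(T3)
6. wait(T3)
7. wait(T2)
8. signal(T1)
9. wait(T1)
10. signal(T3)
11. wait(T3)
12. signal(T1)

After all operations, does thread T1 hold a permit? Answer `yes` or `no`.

Step 1: wait(T1) -> count=1 queue=[] holders={T1}
Step 2: wait(T3) -> count=0 queue=[] holders={T1,T3}
Step 3: signal(T3) -> count=1 queue=[] holders={T1}
Step 4: wait(T3) -> count=0 queue=[] holders={T1,T3}
Step 5: signal(T3) -> count=1 queue=[] holders={T1}
Step 6: wait(T3) -> count=0 queue=[] holders={T1,T3}
Step 7: wait(T2) -> count=0 queue=[T2] holders={T1,T3}
Step 8: signal(T1) -> count=0 queue=[] holders={T2,T3}
Step 9: wait(T1) -> count=0 queue=[T1] holders={T2,T3}
Step 10: signal(T3) -> count=0 queue=[] holders={T1,T2}
Step 11: wait(T3) -> count=0 queue=[T3] holders={T1,T2}
Step 12: signal(T1) -> count=0 queue=[] holders={T2,T3}
Final holders: {T2,T3} -> T1 not in holders

Answer: no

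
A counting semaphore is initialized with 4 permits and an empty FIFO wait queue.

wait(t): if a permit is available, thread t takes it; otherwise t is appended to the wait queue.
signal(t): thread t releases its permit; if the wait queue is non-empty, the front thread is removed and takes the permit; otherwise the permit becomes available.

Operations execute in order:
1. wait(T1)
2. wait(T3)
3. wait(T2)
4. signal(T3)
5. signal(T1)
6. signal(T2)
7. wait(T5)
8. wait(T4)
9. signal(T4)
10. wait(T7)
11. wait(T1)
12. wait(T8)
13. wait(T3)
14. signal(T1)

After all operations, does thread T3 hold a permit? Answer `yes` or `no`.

Step 1: wait(T1) -> count=3 queue=[] holders={T1}
Step 2: wait(T3) -> count=2 queue=[] holders={T1,T3}
Step 3: wait(T2) -> count=1 queue=[] holders={T1,T2,T3}
Step 4: signal(T3) -> count=2 queue=[] holders={T1,T2}
Step 5: signal(T1) -> count=3 queue=[] holders={T2}
Step 6: signal(T2) -> count=4 queue=[] holders={none}
Step 7: wait(T5) -> count=3 queue=[] holders={T5}
Step 8: wait(T4) -> count=2 queue=[] holders={T4,T5}
Step 9: signal(T4) -> count=3 queue=[] holders={T5}
Step 10: wait(T7) -> count=2 queue=[] holders={T5,T7}
Step 11: wait(T1) -> count=1 queue=[] holders={T1,T5,T7}
Step 12: wait(T8) -> count=0 queue=[] holders={T1,T5,T7,T8}
Step 13: wait(T3) -> count=0 queue=[T3] holders={T1,T5,T7,T8}
Step 14: signal(T1) -> count=0 queue=[] holders={T3,T5,T7,T8}
Final holders: {T3,T5,T7,T8} -> T3 in holders

Answer: yes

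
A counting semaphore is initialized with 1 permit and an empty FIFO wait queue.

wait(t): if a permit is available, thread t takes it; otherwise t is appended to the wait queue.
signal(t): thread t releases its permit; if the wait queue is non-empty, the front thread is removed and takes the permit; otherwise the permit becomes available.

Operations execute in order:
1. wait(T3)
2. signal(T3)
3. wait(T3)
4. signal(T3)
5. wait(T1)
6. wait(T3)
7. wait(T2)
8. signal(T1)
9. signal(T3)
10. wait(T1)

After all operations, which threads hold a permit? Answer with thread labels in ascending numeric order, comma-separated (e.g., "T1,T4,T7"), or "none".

Answer: T2

Derivation:
Step 1: wait(T3) -> count=0 queue=[] holders={T3}
Step 2: signal(T3) -> count=1 queue=[] holders={none}
Step 3: wait(T3) -> count=0 queue=[] holders={T3}
Step 4: signal(T3) -> count=1 queue=[] holders={none}
Step 5: wait(T1) -> count=0 queue=[] holders={T1}
Step 6: wait(T3) -> count=0 queue=[T3] holders={T1}
Step 7: wait(T2) -> count=0 queue=[T3,T2] holders={T1}
Step 8: signal(T1) -> count=0 queue=[T2] holders={T3}
Step 9: signal(T3) -> count=0 queue=[] holders={T2}
Step 10: wait(T1) -> count=0 queue=[T1] holders={T2}
Final holders: T2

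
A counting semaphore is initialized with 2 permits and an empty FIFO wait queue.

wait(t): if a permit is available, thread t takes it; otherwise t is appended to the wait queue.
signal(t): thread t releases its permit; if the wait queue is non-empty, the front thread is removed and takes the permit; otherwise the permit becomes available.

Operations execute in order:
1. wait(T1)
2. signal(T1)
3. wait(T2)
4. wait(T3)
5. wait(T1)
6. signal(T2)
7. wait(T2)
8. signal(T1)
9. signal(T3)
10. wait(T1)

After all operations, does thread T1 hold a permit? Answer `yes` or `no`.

Step 1: wait(T1) -> count=1 queue=[] holders={T1}
Step 2: signal(T1) -> count=2 queue=[] holders={none}
Step 3: wait(T2) -> count=1 queue=[] holders={T2}
Step 4: wait(T3) -> count=0 queue=[] holders={T2,T3}
Step 5: wait(T1) -> count=0 queue=[T1] holders={T2,T3}
Step 6: signal(T2) -> count=0 queue=[] holders={T1,T3}
Step 7: wait(T2) -> count=0 queue=[T2] holders={T1,T3}
Step 8: signal(T1) -> count=0 queue=[] holders={T2,T3}
Step 9: signal(T3) -> count=1 queue=[] holders={T2}
Step 10: wait(T1) -> count=0 queue=[] holders={T1,T2}
Final holders: {T1,T2} -> T1 in holders

Answer: yes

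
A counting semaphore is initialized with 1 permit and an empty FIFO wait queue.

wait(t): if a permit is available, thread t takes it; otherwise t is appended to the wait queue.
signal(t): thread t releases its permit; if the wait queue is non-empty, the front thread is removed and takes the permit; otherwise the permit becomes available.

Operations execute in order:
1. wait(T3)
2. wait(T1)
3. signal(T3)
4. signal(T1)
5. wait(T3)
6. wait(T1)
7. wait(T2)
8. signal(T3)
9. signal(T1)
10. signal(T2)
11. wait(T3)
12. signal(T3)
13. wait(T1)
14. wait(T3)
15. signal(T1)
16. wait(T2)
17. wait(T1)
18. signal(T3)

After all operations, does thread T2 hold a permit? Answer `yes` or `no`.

Step 1: wait(T3) -> count=0 queue=[] holders={T3}
Step 2: wait(T1) -> count=0 queue=[T1] holders={T3}
Step 3: signal(T3) -> count=0 queue=[] holders={T1}
Step 4: signal(T1) -> count=1 queue=[] holders={none}
Step 5: wait(T3) -> count=0 queue=[] holders={T3}
Step 6: wait(T1) -> count=0 queue=[T1] holders={T3}
Step 7: wait(T2) -> count=0 queue=[T1,T2] holders={T3}
Step 8: signal(T3) -> count=0 queue=[T2] holders={T1}
Step 9: signal(T1) -> count=0 queue=[] holders={T2}
Step 10: signal(T2) -> count=1 queue=[] holders={none}
Step 11: wait(T3) -> count=0 queue=[] holders={T3}
Step 12: signal(T3) -> count=1 queue=[] holders={none}
Step 13: wait(T1) -> count=0 queue=[] holders={T1}
Step 14: wait(T3) -> count=0 queue=[T3] holders={T1}
Step 15: signal(T1) -> count=0 queue=[] holders={T3}
Step 16: wait(T2) -> count=0 queue=[T2] holders={T3}
Step 17: wait(T1) -> count=0 queue=[T2,T1] holders={T3}
Step 18: signal(T3) -> count=0 queue=[T1] holders={T2}
Final holders: {T2} -> T2 in holders

Answer: yes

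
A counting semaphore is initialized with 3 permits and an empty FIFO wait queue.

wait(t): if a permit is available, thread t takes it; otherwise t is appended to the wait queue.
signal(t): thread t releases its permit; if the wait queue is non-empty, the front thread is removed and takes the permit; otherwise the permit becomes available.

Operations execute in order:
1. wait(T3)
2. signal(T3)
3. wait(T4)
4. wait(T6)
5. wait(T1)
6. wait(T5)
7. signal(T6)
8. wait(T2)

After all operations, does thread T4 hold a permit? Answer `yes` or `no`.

Step 1: wait(T3) -> count=2 queue=[] holders={T3}
Step 2: signal(T3) -> count=3 queue=[] holders={none}
Step 3: wait(T4) -> count=2 queue=[] holders={T4}
Step 4: wait(T6) -> count=1 queue=[] holders={T4,T6}
Step 5: wait(T1) -> count=0 queue=[] holders={T1,T4,T6}
Step 6: wait(T5) -> count=0 queue=[T5] holders={T1,T4,T6}
Step 7: signal(T6) -> count=0 queue=[] holders={T1,T4,T5}
Step 8: wait(T2) -> count=0 queue=[T2] holders={T1,T4,T5}
Final holders: {T1,T4,T5} -> T4 in holders

Answer: yes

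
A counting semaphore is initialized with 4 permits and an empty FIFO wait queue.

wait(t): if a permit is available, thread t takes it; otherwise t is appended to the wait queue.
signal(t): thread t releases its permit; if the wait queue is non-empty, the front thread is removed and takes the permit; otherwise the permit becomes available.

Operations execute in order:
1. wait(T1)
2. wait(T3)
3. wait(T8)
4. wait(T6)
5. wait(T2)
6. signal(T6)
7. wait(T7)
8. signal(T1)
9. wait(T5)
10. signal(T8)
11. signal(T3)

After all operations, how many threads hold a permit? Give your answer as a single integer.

Answer: 3

Derivation:
Step 1: wait(T1) -> count=3 queue=[] holders={T1}
Step 2: wait(T3) -> count=2 queue=[] holders={T1,T3}
Step 3: wait(T8) -> count=1 queue=[] holders={T1,T3,T8}
Step 4: wait(T6) -> count=0 queue=[] holders={T1,T3,T6,T8}
Step 5: wait(T2) -> count=0 queue=[T2] holders={T1,T3,T6,T8}
Step 6: signal(T6) -> count=0 queue=[] holders={T1,T2,T3,T8}
Step 7: wait(T7) -> count=0 queue=[T7] holders={T1,T2,T3,T8}
Step 8: signal(T1) -> count=0 queue=[] holders={T2,T3,T7,T8}
Step 9: wait(T5) -> count=0 queue=[T5] holders={T2,T3,T7,T8}
Step 10: signal(T8) -> count=0 queue=[] holders={T2,T3,T5,T7}
Step 11: signal(T3) -> count=1 queue=[] holders={T2,T5,T7}
Final holders: {T2,T5,T7} -> 3 thread(s)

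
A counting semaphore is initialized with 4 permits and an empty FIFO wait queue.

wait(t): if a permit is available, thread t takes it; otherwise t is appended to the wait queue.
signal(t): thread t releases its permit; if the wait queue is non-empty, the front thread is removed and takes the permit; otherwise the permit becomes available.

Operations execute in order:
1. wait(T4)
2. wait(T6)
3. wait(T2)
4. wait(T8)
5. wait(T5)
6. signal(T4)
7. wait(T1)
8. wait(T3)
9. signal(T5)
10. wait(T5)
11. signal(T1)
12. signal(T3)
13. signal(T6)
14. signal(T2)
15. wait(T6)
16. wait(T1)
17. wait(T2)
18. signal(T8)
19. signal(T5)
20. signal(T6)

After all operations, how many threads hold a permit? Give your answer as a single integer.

Step 1: wait(T4) -> count=3 queue=[] holders={T4}
Step 2: wait(T6) -> count=2 queue=[] holders={T4,T6}
Step 3: wait(T2) -> count=1 queue=[] holders={T2,T4,T6}
Step 4: wait(T8) -> count=0 queue=[] holders={T2,T4,T6,T8}
Step 5: wait(T5) -> count=0 queue=[T5] holders={T2,T4,T6,T8}
Step 6: signal(T4) -> count=0 queue=[] holders={T2,T5,T6,T8}
Step 7: wait(T1) -> count=0 queue=[T1] holders={T2,T5,T6,T8}
Step 8: wait(T3) -> count=0 queue=[T1,T3] holders={T2,T5,T6,T8}
Step 9: signal(T5) -> count=0 queue=[T3] holders={T1,T2,T6,T8}
Step 10: wait(T5) -> count=0 queue=[T3,T5] holders={T1,T2,T6,T8}
Step 11: signal(T1) -> count=0 queue=[T5] holders={T2,T3,T6,T8}
Step 12: signal(T3) -> count=0 queue=[] holders={T2,T5,T6,T8}
Step 13: signal(T6) -> count=1 queue=[] holders={T2,T5,T8}
Step 14: signal(T2) -> count=2 queue=[] holders={T5,T8}
Step 15: wait(T6) -> count=1 queue=[] holders={T5,T6,T8}
Step 16: wait(T1) -> count=0 queue=[] holders={T1,T5,T6,T8}
Step 17: wait(T2) -> count=0 queue=[T2] holders={T1,T5,T6,T8}
Step 18: signal(T8) -> count=0 queue=[] holders={T1,T2,T5,T6}
Step 19: signal(T5) -> count=1 queue=[] holders={T1,T2,T6}
Step 20: signal(T6) -> count=2 queue=[] holders={T1,T2}
Final holders: {T1,T2} -> 2 thread(s)

Answer: 2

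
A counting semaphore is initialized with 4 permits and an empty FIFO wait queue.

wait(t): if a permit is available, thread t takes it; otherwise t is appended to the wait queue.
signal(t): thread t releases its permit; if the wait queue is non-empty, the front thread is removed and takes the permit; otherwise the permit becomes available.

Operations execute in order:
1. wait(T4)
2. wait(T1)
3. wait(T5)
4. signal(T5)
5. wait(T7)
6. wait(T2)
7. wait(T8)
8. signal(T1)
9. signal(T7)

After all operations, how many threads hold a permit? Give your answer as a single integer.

Step 1: wait(T4) -> count=3 queue=[] holders={T4}
Step 2: wait(T1) -> count=2 queue=[] holders={T1,T4}
Step 3: wait(T5) -> count=1 queue=[] holders={T1,T4,T5}
Step 4: signal(T5) -> count=2 queue=[] holders={T1,T4}
Step 5: wait(T7) -> count=1 queue=[] holders={T1,T4,T7}
Step 6: wait(T2) -> count=0 queue=[] holders={T1,T2,T4,T7}
Step 7: wait(T8) -> count=0 queue=[T8] holders={T1,T2,T4,T7}
Step 8: signal(T1) -> count=0 queue=[] holders={T2,T4,T7,T8}
Step 9: signal(T7) -> count=1 queue=[] holders={T2,T4,T8}
Final holders: {T2,T4,T8} -> 3 thread(s)

Answer: 3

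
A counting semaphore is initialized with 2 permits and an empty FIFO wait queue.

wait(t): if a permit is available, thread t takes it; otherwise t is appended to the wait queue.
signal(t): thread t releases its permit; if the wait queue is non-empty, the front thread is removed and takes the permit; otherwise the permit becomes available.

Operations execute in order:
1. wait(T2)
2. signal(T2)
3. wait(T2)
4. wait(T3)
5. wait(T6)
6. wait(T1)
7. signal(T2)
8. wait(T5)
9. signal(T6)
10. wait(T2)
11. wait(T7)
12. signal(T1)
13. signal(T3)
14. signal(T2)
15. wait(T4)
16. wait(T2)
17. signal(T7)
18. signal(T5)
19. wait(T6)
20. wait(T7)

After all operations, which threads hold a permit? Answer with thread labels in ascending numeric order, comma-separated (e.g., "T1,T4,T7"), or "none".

Step 1: wait(T2) -> count=1 queue=[] holders={T2}
Step 2: signal(T2) -> count=2 queue=[] holders={none}
Step 3: wait(T2) -> count=1 queue=[] holders={T2}
Step 4: wait(T3) -> count=0 queue=[] holders={T2,T3}
Step 5: wait(T6) -> count=0 queue=[T6] holders={T2,T3}
Step 6: wait(T1) -> count=0 queue=[T6,T1] holders={T2,T3}
Step 7: signal(T2) -> count=0 queue=[T1] holders={T3,T6}
Step 8: wait(T5) -> count=0 queue=[T1,T5] holders={T3,T6}
Step 9: signal(T6) -> count=0 queue=[T5] holders={T1,T3}
Step 10: wait(T2) -> count=0 queue=[T5,T2] holders={T1,T3}
Step 11: wait(T7) -> count=0 queue=[T5,T2,T7] holders={T1,T3}
Step 12: signal(T1) -> count=0 queue=[T2,T7] holders={T3,T5}
Step 13: signal(T3) -> count=0 queue=[T7] holders={T2,T5}
Step 14: signal(T2) -> count=0 queue=[] holders={T5,T7}
Step 15: wait(T4) -> count=0 queue=[T4] holders={T5,T7}
Step 16: wait(T2) -> count=0 queue=[T4,T2] holders={T5,T7}
Step 17: signal(T7) -> count=0 queue=[T2] holders={T4,T5}
Step 18: signal(T5) -> count=0 queue=[] holders={T2,T4}
Step 19: wait(T6) -> count=0 queue=[T6] holders={T2,T4}
Step 20: wait(T7) -> count=0 queue=[T6,T7] holders={T2,T4}
Final holders: T2,T4

Answer: T2,T4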